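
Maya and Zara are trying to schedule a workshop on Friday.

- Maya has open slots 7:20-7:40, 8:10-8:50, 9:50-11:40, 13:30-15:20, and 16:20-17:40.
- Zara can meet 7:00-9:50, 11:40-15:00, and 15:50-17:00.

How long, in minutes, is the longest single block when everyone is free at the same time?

Maya ∩ Zara: 07:20–07:40, 08:10–08:50, 13:30–15:00, 16:20–17:00.
Common window lengths: 20, 40, 90, 40 min; longest is 90.

90 minutes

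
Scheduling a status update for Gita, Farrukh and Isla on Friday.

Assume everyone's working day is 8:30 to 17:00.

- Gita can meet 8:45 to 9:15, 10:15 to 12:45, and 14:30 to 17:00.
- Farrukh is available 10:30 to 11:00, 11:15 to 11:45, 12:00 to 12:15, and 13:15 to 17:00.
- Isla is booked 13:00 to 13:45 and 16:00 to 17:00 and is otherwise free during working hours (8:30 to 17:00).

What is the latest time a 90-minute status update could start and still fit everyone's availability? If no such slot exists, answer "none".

14:30

Isla free within 08:30–17:00: 08:30–13:00, 13:45–16:00.
Gita ∩ Farrukh: 10:30–11:00, 11:15–11:45, 12:00–12:15, 14:30–17:00.
Gita ∩ Farrukh ∩ Isla: 10:30–11:00, 11:15–11:45, 12:00–12:15, 14:30–16:00.
Windows ≥ 90 min: 14:30–16:00.
Latest start in the last window 14:30–16:00 is 16:00 − 90 min = 14:30.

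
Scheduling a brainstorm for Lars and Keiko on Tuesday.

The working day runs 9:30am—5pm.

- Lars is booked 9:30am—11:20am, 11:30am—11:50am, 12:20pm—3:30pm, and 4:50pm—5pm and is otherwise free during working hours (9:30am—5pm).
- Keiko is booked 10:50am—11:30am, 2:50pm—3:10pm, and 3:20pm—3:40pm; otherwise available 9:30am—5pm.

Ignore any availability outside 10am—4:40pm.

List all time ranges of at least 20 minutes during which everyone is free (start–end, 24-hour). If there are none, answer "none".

Lars free within 09:30–17:00: 11:20–11:30, 11:50–12:20, 15:30–16:50.
Keiko free within 09:30–17:00: 09:30–10:50, 11:30–14:50, 15:10–15:20, 15:40–17:00.
Lars ∩ Keiko: 11:50–12:20, 15:40–16:50.
Restricted to 10:00–16:40: 11:50–12:20, 15:40–16:40.
Windows ≥ 20 min: 11:50–12:20, 15:40–16:40.

11:50–12:20, 15:40–16:40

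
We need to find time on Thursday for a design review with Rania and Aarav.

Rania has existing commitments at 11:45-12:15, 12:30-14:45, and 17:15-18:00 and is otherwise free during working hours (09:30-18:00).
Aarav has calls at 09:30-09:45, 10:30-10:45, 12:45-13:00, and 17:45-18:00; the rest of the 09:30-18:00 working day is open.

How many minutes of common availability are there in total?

Rania free within 09:30–18:00: 09:30–11:45, 12:15–12:30, 14:45–17:15.
Aarav free within 09:30–18:00: 09:45–10:30, 10:45–12:45, 13:00–17:45.
Rania ∩ Aarav: 09:45–10:30, 10:45–11:45, 12:15–12:30, 14:45–17:15.
Total common minutes: 45 + 60 + 15 + 150 = 270.

270 minutes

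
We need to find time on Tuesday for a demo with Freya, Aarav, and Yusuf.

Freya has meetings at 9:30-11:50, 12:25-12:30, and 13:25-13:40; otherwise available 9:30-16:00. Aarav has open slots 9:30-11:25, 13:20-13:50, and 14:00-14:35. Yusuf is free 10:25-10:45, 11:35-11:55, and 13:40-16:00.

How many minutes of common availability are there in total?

45 minutes

Freya free within 09:30–16:00: 11:50–12:25, 12:30–13:25, 13:40–16:00.
Freya ∩ Aarav: 13:20–13:25, 13:40–13:50, 14:00–14:35.
Freya ∩ Aarav ∩ Yusuf: 13:40–13:50, 14:00–14:35.
Total common minutes: 10 + 35 = 45.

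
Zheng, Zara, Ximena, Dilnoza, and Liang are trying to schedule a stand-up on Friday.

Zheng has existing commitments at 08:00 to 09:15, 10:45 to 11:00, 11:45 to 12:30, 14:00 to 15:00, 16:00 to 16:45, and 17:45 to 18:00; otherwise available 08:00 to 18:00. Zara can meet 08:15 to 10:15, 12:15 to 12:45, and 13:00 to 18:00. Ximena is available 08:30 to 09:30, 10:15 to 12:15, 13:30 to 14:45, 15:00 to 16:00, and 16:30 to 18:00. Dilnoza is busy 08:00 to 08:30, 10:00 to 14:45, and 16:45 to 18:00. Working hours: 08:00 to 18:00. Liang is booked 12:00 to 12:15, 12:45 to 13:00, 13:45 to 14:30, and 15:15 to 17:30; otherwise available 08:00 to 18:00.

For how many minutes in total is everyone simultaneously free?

Zheng free within 08:00–18:00: 09:15–10:45, 11:00–11:45, 12:30–14:00, 15:00–16:00, 16:45–17:45.
Dilnoza free within 08:00–18:00: 08:30–10:00, 14:45–16:45.
Liang free within 08:00–18:00: 08:00–12:00, 12:15–12:45, 13:00–13:45, 14:30–15:15, 17:30–18:00.
Zheng ∩ Zara: 09:15–10:15, 12:30–12:45, 13:00–14:00, 15:00–16:00, 16:45–17:45.
Zheng ∩ Zara ∩ Ximena: 09:15–09:30, 13:30–14:00, 15:00–16:00, 16:45–17:45.
Zheng ∩ Zara ∩ Ximena ∩ Dilnoza: 09:15–09:30, 15:00–16:00.
Zheng ∩ Zara ∩ Ximena ∩ Dilnoza ∩ Liang: 09:15–09:30, 15:00–15:15.
Total common minutes: 15 + 15 = 30.

30 minutes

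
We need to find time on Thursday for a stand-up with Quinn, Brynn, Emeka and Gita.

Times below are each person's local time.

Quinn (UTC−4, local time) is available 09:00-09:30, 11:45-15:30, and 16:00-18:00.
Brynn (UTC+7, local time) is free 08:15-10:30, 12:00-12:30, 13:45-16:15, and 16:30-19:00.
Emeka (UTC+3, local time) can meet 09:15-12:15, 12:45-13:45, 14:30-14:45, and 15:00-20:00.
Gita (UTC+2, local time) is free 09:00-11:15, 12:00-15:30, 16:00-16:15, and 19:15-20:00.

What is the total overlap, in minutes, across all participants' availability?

0 minutes

Quinn → UTC: 13:00–13:30, 15:45–19:30, 20:00–22:00.
Brynn → UTC: 01:15–03:30, 05:00–05:30, 06:45–09:15, 09:30–12:00.
Emeka → UTC: 06:15–09:15, 09:45–10:45, 11:30–11:45, 12:00–17:00.
Gita → UTC: 07:00–09:15, 10:00–13:30, 14:00–14:15, 17:15–18:00.
Quinn ∩ Brynn: (none).
Quinn ∩ Brynn ∩ Emeka: (none).
Quinn ∩ Brynn ∩ Emeka ∩ Gita: (none).
Total common minutes: 0.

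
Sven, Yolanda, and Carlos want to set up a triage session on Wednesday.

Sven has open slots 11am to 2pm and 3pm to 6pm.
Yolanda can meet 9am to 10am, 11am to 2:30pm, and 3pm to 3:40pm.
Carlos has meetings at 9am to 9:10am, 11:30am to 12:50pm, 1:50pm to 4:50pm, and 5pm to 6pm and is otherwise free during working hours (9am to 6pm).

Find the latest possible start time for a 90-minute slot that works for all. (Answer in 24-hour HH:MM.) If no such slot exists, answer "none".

none

Carlos free within 09:00–18:00: 09:10–11:30, 12:50–13:50, 16:50–17:00.
Sven ∩ Yolanda: 11:00–14:00, 15:00–15:40.
Sven ∩ Yolanda ∩ Carlos: 11:00–11:30, 12:50–13:50.
Windows ≥ 90 min: (none).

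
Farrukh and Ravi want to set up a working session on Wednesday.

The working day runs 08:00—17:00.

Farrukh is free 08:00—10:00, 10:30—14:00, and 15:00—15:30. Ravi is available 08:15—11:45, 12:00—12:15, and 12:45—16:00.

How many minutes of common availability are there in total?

300 minutes

Farrukh ∩ Ravi: 08:15–10:00, 10:30–11:45, 12:00–12:15, 12:45–14:00, 15:00–15:30.
Total common minutes: 105 + 75 + 15 + 75 + 30 = 300.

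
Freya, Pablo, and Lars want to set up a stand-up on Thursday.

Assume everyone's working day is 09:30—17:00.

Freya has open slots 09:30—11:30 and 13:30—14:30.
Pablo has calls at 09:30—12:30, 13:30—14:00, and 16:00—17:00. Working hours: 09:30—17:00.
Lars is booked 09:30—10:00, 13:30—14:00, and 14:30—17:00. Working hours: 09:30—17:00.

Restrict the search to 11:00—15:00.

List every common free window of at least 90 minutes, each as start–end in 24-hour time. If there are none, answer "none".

none

Pablo free within 09:30–17:00: 12:30–13:30, 14:00–16:00.
Lars free within 09:30–17:00: 10:00–13:30, 14:00–14:30.
Freya ∩ Pablo: 14:00–14:30.
Freya ∩ Pablo ∩ Lars: 14:00–14:30.
Restricted to 11:00–15:00: 14:00–14:30.
Windows ≥ 90 min: (none).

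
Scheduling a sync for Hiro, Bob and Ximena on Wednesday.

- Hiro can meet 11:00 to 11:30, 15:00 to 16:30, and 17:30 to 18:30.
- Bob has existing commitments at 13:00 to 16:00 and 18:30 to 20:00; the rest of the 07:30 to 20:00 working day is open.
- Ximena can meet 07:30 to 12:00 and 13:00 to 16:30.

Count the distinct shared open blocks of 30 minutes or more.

Bob free within 07:30–20:00: 07:30–13:00, 16:00–18:30.
Hiro ∩ Bob: 11:00–11:30, 16:00–16:30, 17:30–18:30.
Hiro ∩ Bob ∩ Ximena: 11:00–11:30, 16:00–16:30.
Windows ≥ 30 min: 11:00–11:30, 16:00–16:30.
That's 2 windows.

2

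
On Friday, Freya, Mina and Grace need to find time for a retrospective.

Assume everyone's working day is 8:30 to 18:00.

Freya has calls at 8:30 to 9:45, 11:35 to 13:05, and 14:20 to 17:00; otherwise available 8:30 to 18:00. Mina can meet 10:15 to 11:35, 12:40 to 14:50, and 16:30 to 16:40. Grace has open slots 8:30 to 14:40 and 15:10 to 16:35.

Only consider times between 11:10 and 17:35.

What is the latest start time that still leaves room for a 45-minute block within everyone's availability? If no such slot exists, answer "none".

13:35

Freya free within 08:30–18:00: 09:45–11:35, 13:05–14:20, 17:00–18:00.
Freya ∩ Mina: 10:15–11:35, 13:05–14:20.
Freya ∩ Mina ∩ Grace: 10:15–11:35, 13:05–14:20.
Restricted to 11:10–17:35: 11:10–11:35, 13:05–14:20.
Windows ≥ 45 min: 13:05–14:20.
Latest start in the last window 13:05–14:20 is 14:20 − 45 min = 13:35.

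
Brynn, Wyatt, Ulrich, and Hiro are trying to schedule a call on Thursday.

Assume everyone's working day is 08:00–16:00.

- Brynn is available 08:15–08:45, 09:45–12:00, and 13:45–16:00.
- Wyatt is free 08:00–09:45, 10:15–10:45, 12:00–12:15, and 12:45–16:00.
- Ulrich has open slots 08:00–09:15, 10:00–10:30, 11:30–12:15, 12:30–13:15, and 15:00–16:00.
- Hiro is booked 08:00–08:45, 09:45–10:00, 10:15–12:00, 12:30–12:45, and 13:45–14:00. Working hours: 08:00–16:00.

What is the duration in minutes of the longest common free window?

60 minutes

Hiro free within 08:00–16:00: 08:45–09:45, 10:00–10:15, 12:00–12:30, 12:45–13:45, 14:00–16:00.
Brynn ∩ Wyatt: 08:15–08:45, 10:15–10:45, 13:45–16:00.
Brynn ∩ Wyatt ∩ Ulrich: 08:15–08:45, 10:15–10:30, 15:00–16:00.
Brynn ∩ Wyatt ∩ Ulrich ∩ Hiro: 15:00–16:00.
Single common window of 60 minutes.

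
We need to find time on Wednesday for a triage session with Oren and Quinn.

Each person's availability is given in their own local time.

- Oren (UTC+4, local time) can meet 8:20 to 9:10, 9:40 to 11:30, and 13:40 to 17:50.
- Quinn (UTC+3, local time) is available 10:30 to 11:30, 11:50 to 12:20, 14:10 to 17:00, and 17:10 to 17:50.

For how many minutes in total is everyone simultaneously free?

160 minutes

Oren → UTC: 04:20–05:10, 05:40–07:30, 09:40–13:50.
Quinn → UTC: 07:30–08:30, 08:50–09:20, 11:10–14:00, 14:10–14:50.
Oren ∩ Quinn: 11:10–13:50.
Total common minutes: 160.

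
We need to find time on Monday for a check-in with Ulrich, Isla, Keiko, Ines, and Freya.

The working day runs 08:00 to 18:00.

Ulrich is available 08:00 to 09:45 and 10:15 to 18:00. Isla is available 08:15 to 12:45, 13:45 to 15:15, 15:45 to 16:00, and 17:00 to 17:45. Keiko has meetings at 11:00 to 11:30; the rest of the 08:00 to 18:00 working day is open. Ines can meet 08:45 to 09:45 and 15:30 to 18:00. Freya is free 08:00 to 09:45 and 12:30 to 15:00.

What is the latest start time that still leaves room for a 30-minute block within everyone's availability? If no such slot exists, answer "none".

09:15

Keiko free within 08:00–18:00: 08:00–11:00, 11:30–18:00.
Ulrich ∩ Isla: 08:15–09:45, 10:15–12:45, 13:45–15:15, 15:45–16:00, 17:00–17:45.
Ulrich ∩ Isla ∩ Keiko: 08:15–09:45, 10:15–11:00, 11:30–12:45, 13:45–15:15, 15:45–16:00, 17:00–17:45.
Ulrich ∩ Isla ∩ Keiko ∩ Ines: 08:45–09:45, 15:45–16:00, 17:00–17:45.
Ulrich ∩ Isla ∩ Keiko ∩ Ines ∩ Freya: 08:45–09:45.
Windows ≥ 30 min: 08:45–09:45.
Latest start in the last window 08:45–09:45 is 09:45 − 30 min = 09:15.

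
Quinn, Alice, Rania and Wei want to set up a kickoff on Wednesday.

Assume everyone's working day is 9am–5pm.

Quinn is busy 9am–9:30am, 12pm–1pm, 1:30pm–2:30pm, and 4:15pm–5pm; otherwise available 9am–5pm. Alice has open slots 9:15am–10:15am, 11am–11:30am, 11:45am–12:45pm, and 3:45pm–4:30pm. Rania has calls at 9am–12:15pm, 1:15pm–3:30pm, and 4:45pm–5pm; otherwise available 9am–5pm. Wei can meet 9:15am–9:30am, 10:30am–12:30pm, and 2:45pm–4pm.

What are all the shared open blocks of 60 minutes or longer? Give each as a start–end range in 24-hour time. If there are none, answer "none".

none

Quinn free within 09:00–17:00: 09:30–12:00, 13:00–13:30, 14:30–16:15.
Rania free within 09:00–17:00: 12:15–13:15, 15:30–16:45.
Quinn ∩ Alice: 09:30–10:15, 11:00–11:30, 11:45–12:00, 15:45–16:15.
Quinn ∩ Alice ∩ Rania: 15:45–16:15.
Quinn ∩ Alice ∩ Rania ∩ Wei: 15:45–16:00.
Windows ≥ 60 min: (none).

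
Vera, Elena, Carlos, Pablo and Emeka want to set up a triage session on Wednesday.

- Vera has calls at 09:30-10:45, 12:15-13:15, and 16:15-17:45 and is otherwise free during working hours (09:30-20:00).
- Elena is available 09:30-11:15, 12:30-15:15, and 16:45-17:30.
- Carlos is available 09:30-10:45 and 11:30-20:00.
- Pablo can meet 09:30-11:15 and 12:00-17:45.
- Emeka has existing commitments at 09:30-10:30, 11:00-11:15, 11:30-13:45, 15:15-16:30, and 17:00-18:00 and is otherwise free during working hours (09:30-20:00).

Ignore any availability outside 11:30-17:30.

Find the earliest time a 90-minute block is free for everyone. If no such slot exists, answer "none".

Vera free within 09:30–20:00: 10:45–12:15, 13:15–16:15, 17:45–20:00.
Emeka free within 09:30–20:00: 10:30–11:00, 11:15–11:30, 13:45–15:15, 16:30–17:00, 18:00–20:00.
Vera ∩ Elena: 10:45–11:15, 13:15–15:15.
Vera ∩ Elena ∩ Carlos: 13:15–15:15.
Vera ∩ Elena ∩ Carlos ∩ Pablo: 13:15–15:15.
Vera ∩ Elena ∩ Carlos ∩ Pablo ∩ Emeka: 13:45–15:15.
Restricted to 11:30–17:30: 13:45–15:15.
Windows ≥ 90 min: 13:45–15:15.
Earliest such window starts at 13:45.

13:45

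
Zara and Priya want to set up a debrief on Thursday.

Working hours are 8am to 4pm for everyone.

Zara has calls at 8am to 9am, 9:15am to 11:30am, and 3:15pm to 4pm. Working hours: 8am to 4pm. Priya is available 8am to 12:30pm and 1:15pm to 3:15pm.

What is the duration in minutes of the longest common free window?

120 minutes

Zara free within 08:00–16:00: 09:00–09:15, 11:30–15:15.
Zara ∩ Priya: 09:00–09:15, 11:30–12:30, 13:15–15:15.
Common window lengths: 15, 60, 120 min; longest is 120.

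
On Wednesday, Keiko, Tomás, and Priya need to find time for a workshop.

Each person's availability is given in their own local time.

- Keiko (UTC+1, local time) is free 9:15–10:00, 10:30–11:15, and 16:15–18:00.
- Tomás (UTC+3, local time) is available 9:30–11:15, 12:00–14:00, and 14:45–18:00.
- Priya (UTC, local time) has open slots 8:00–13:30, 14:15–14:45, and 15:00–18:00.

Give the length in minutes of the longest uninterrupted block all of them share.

Keiko → UTC: 08:15–09:00, 09:30–10:15, 15:15–17:00.
Tomás → UTC: 06:30–08:15, 09:00–11:00, 11:45–15:00.
Priya → UTC: 08:00–13:30, 14:15–14:45, 15:00–18:00.
Keiko ∩ Tomás: 09:30–10:15.
Keiko ∩ Tomás ∩ Priya: 09:30–10:15.
Single common window of 45 minutes.

45 minutes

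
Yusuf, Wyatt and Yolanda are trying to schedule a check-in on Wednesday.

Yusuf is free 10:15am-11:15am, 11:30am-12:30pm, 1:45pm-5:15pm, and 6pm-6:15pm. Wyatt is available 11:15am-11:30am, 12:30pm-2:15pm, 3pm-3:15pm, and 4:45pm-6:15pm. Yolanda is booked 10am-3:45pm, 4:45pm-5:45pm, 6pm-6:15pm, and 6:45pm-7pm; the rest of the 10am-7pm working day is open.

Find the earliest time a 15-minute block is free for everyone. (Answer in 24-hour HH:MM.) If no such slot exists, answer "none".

none

Yolanda free within 10:00–19:00: 15:45–16:45, 17:45–18:00, 18:15–18:45.
Yusuf ∩ Wyatt: 13:45–14:15, 15:00–15:15, 16:45–17:15, 18:00–18:15.
Yusuf ∩ Wyatt ∩ Yolanda: (none).
Windows ≥ 15 min: (none).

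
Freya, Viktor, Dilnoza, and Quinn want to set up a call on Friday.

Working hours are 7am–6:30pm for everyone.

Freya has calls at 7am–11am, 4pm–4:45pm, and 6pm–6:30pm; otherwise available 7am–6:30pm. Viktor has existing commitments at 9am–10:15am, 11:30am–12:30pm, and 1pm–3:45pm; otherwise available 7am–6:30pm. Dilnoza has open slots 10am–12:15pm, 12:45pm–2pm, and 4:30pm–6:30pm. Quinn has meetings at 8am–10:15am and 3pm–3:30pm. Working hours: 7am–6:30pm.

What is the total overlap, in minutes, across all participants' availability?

120 minutes

Freya free within 07:00–18:30: 11:00–16:00, 16:45–18:00.
Viktor free within 07:00–18:30: 07:00–09:00, 10:15–11:30, 12:30–13:00, 15:45–18:30.
Quinn free within 07:00–18:30: 07:00–08:00, 10:15–15:00, 15:30–18:30.
Freya ∩ Viktor: 11:00–11:30, 12:30–13:00, 15:45–16:00, 16:45–18:00.
Freya ∩ Viktor ∩ Dilnoza: 11:00–11:30, 12:45–13:00, 16:45–18:00.
Freya ∩ Viktor ∩ Dilnoza ∩ Quinn: 11:00–11:30, 12:45–13:00, 16:45–18:00.
Total common minutes: 30 + 15 + 75 = 120.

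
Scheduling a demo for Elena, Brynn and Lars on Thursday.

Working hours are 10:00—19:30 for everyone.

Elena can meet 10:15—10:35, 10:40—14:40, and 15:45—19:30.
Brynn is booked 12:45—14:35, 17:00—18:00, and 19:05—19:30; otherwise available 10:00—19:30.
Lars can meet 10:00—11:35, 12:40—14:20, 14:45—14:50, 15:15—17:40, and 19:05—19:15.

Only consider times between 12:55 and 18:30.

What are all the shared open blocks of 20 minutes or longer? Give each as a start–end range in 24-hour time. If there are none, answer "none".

15:45–17:00

Brynn free within 10:00–19:30: 10:00–12:45, 14:35–17:00, 18:00–19:05.
Elena ∩ Brynn: 10:15–10:35, 10:40–12:45, 14:35–14:40, 15:45–17:00, 18:00–19:05.
Elena ∩ Brynn ∩ Lars: 10:15–10:35, 10:40–11:35, 12:40–12:45, 15:45–17:00.
Restricted to 12:55–18:30: 15:45–17:00.
Windows ≥ 20 min: 15:45–17:00.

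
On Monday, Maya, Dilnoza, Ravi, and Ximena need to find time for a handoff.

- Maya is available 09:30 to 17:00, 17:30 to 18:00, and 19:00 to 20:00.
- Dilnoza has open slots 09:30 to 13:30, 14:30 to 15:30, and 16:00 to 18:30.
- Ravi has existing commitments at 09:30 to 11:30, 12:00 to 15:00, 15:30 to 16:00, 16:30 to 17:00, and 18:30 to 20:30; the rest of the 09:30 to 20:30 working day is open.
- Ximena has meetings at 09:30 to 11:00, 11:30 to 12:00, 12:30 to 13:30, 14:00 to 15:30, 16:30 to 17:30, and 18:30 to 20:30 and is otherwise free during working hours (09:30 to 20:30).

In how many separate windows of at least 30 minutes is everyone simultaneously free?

Ravi free within 09:30–20:30: 11:30–12:00, 15:00–15:30, 16:00–16:30, 17:00–18:30.
Ximena free within 09:30–20:30: 11:00–11:30, 12:00–12:30, 13:30–14:00, 15:30–16:30, 17:30–18:30.
Maya ∩ Dilnoza: 09:30–13:30, 14:30–15:30, 16:00–17:00, 17:30–18:00.
Maya ∩ Dilnoza ∩ Ravi: 11:30–12:00, 15:00–15:30, 16:00–16:30, 17:30–18:00.
Maya ∩ Dilnoza ∩ Ravi ∩ Ximena: 16:00–16:30, 17:30–18:00.
Windows ≥ 30 min: 16:00–16:30, 17:30–18:00.
That's 2 windows.

2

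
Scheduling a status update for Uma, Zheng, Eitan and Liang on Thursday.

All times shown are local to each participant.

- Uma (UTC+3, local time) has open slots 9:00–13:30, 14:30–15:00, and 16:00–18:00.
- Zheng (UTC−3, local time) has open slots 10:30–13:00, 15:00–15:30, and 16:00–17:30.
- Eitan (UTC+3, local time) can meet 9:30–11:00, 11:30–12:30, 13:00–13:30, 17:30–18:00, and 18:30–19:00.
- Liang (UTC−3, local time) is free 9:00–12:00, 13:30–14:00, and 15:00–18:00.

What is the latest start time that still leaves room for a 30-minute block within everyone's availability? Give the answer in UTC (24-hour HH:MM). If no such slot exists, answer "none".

14:30

Uma → UTC: 06:00–10:30, 11:30–12:00, 13:00–15:00.
Zheng → UTC: 13:30–16:00, 18:00–18:30, 19:00–20:30.
Eitan → UTC: 06:30–08:00, 08:30–09:30, 10:00–10:30, 14:30–15:00, 15:30–16:00.
Liang → UTC: 12:00–15:00, 16:30–17:00, 18:00–21:00.
Uma ∩ Zheng: 13:30–15:00.
Uma ∩ Zheng ∩ Eitan: 14:30–15:00.
Uma ∩ Zheng ∩ Eitan ∩ Liang: 14:30–15:00.
Windows ≥ 30 min: 14:30–15:00.
Latest start in the last window 14:30–15:00 is 15:00 − 30 min = 14:30.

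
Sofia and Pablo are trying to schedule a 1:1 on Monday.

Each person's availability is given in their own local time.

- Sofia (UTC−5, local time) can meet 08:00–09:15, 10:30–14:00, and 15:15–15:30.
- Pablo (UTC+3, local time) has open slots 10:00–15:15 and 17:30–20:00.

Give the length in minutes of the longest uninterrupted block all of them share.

Sofia → UTC: 13:00–14:15, 15:30–19:00, 20:15–20:30.
Pablo → UTC: 07:00–12:15, 14:30–17:00.
Sofia ∩ Pablo: 15:30–17:00.
Single common window of 90 minutes.

90 minutes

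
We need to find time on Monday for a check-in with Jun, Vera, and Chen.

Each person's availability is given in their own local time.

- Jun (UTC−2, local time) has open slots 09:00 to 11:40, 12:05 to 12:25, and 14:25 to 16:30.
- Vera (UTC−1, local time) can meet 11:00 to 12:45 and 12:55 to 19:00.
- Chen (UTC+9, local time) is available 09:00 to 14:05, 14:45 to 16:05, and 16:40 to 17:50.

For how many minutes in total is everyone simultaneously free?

0 minutes

Jun → UTC: 11:00–13:40, 14:05–14:25, 16:25–18:30.
Vera → UTC: 12:00–13:45, 13:55–20:00.
Chen → UTC: 00:00–05:05, 05:45–07:05, 07:40–08:50.
Jun ∩ Vera: 12:00–13:40, 14:05–14:25, 16:25–18:30.
Jun ∩ Vera ∩ Chen: (none).
Total common minutes: 0.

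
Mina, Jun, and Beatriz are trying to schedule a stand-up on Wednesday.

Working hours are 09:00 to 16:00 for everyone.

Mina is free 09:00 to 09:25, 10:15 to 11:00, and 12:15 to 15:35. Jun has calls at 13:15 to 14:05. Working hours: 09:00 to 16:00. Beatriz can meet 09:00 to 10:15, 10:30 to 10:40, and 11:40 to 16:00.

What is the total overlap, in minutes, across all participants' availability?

185 minutes

Jun free within 09:00–16:00: 09:00–13:15, 14:05–16:00.
Mina ∩ Jun: 09:00–09:25, 10:15–11:00, 12:15–13:15, 14:05–15:35.
Mina ∩ Jun ∩ Beatriz: 09:00–09:25, 10:30–10:40, 12:15–13:15, 14:05–15:35.
Total common minutes: 25 + 10 + 60 + 90 = 185.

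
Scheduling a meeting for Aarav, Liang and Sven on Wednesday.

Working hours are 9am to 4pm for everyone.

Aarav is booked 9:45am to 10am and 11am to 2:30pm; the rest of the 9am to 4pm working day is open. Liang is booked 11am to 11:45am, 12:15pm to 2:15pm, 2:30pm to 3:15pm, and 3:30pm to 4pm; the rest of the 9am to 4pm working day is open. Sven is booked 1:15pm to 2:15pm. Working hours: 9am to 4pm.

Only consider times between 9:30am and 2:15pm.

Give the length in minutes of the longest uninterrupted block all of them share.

Aarav free within 09:00–16:00: 09:00–09:45, 10:00–11:00, 14:30–16:00.
Liang free within 09:00–16:00: 09:00–11:00, 11:45–12:15, 14:15–14:30, 15:15–15:30.
Sven free within 09:00–16:00: 09:00–13:15, 14:15–16:00.
Aarav ∩ Liang: 09:00–09:45, 10:00–11:00, 15:15–15:30.
Aarav ∩ Liang ∩ Sven: 09:00–09:45, 10:00–11:00, 15:15–15:30.
Restricted to 09:30–14:15: 09:30–09:45, 10:00–11:00.
Common window lengths: 15, 60 min; longest is 60.

60 minutes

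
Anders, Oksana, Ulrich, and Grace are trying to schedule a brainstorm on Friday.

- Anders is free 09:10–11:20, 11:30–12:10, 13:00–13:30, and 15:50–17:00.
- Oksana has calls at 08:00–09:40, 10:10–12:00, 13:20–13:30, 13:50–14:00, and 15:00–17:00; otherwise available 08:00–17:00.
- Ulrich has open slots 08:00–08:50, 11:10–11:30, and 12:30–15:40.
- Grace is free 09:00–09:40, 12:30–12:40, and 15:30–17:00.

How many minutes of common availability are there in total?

Oksana free within 08:00–17:00: 09:40–10:10, 12:00–13:20, 13:30–13:50, 14:00–15:00.
Anders ∩ Oksana: 09:40–10:10, 12:00–12:10, 13:00–13:20.
Anders ∩ Oksana ∩ Ulrich: 13:00–13:20.
Anders ∩ Oksana ∩ Ulrich ∩ Grace: (none).
Total common minutes: 0.

0 minutes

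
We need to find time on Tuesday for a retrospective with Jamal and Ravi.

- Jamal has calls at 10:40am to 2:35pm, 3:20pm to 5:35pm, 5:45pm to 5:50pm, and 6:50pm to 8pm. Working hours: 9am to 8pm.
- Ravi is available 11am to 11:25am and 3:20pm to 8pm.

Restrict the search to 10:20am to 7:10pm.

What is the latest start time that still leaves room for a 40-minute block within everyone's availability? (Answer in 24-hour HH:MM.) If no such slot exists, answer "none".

18:10

Jamal free within 09:00–20:00: 09:00–10:40, 14:35–15:20, 17:35–17:45, 17:50–18:50.
Jamal ∩ Ravi: 17:35–17:45, 17:50–18:50.
Restricted to 10:20–19:10: 17:35–17:45, 17:50–18:50.
Windows ≥ 40 min: 17:50–18:50.
Latest start in the last window 17:50–18:50 is 18:50 − 40 min = 18:10.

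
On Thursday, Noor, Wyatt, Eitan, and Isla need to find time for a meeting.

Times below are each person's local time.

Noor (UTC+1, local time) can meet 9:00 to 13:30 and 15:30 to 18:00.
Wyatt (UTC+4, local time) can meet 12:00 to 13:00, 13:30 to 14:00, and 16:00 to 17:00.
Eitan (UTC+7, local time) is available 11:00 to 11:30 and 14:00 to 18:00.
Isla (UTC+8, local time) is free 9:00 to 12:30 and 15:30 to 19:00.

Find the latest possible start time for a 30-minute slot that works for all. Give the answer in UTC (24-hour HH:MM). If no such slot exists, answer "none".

Noor → UTC: 08:00–12:30, 14:30–17:00.
Wyatt → UTC: 08:00–09:00, 09:30–10:00, 12:00–13:00.
Eitan → UTC: 04:00–04:30, 07:00–11:00.
Isla → UTC: 01:00–04:30, 07:30–11:00.
Noor ∩ Wyatt: 08:00–09:00, 09:30–10:00, 12:00–12:30.
Noor ∩ Wyatt ∩ Eitan: 08:00–09:00, 09:30–10:00.
Noor ∩ Wyatt ∩ Eitan ∩ Isla: 08:00–09:00, 09:30–10:00.
Windows ≥ 30 min: 08:00–09:00, 09:30–10:00.
Latest start in the last window 09:30–10:00 is 10:00 − 30 min = 09:30.

09:30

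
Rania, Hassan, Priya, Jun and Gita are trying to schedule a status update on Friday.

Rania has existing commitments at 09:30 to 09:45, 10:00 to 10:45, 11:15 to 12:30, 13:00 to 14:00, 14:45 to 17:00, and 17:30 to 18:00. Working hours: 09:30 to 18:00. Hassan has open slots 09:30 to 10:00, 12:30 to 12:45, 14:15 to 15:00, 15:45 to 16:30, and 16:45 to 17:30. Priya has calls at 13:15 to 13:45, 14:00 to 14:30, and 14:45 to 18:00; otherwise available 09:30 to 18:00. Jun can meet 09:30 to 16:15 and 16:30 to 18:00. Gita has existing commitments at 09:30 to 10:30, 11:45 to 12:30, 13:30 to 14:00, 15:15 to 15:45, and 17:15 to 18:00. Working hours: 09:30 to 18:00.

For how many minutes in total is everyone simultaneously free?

30 minutes

Rania free within 09:30–18:00: 09:45–10:00, 10:45–11:15, 12:30–13:00, 14:00–14:45, 17:00–17:30.
Priya free within 09:30–18:00: 09:30–13:15, 13:45–14:00, 14:30–14:45.
Gita free within 09:30–18:00: 10:30–11:45, 12:30–13:30, 14:00–15:15, 15:45–17:15.
Rania ∩ Hassan: 09:45–10:00, 12:30–12:45, 14:15–14:45, 17:00–17:30.
Rania ∩ Hassan ∩ Priya: 09:45–10:00, 12:30–12:45, 14:30–14:45.
Rania ∩ Hassan ∩ Priya ∩ Jun: 09:45–10:00, 12:30–12:45, 14:30–14:45.
Rania ∩ Hassan ∩ Priya ∩ Jun ∩ Gita: 12:30–12:45, 14:30–14:45.
Total common minutes: 15 + 15 = 30.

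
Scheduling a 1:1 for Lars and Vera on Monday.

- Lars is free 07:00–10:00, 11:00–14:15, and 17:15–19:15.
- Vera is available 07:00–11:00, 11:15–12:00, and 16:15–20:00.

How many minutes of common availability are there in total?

345 minutes

Lars ∩ Vera: 07:00–10:00, 11:15–12:00, 17:15–19:15.
Total common minutes: 180 + 45 + 120 = 345.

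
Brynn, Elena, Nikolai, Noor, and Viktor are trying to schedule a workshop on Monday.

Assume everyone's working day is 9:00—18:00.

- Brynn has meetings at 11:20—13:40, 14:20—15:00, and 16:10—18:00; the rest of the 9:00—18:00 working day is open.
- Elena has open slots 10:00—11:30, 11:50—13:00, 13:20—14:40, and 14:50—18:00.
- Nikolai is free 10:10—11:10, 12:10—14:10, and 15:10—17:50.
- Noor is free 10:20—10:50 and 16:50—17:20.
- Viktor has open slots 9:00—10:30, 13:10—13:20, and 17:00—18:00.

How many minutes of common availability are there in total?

Brynn free within 09:00–18:00: 09:00–11:20, 13:40–14:20, 15:00–16:10.
Brynn ∩ Elena: 10:00–11:20, 13:40–14:20, 15:00–16:10.
Brynn ∩ Elena ∩ Nikolai: 10:10–11:10, 13:40–14:10, 15:10–16:10.
Brynn ∩ Elena ∩ Nikolai ∩ Noor: 10:20–10:50.
Brynn ∩ Elena ∩ Nikolai ∩ Noor ∩ Viktor: 10:20–10:30.
Total common minutes: 10.

10 minutes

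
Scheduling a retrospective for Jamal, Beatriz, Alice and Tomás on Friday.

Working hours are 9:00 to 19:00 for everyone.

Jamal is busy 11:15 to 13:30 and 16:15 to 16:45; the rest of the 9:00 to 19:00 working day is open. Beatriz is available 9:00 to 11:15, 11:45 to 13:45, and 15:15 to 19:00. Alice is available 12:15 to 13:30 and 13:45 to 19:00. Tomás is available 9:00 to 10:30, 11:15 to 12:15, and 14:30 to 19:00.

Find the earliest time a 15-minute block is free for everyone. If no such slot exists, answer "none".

Jamal free within 09:00–19:00: 09:00–11:15, 13:30–16:15, 16:45–19:00.
Jamal ∩ Beatriz: 09:00–11:15, 13:30–13:45, 15:15–16:15, 16:45–19:00.
Jamal ∩ Beatriz ∩ Alice: 15:15–16:15, 16:45–19:00.
Jamal ∩ Beatriz ∩ Alice ∩ Tomás: 15:15–16:15, 16:45–19:00.
Windows ≥ 15 min: 15:15–16:15, 16:45–19:00.
Earliest such window starts at 15:15.

15:15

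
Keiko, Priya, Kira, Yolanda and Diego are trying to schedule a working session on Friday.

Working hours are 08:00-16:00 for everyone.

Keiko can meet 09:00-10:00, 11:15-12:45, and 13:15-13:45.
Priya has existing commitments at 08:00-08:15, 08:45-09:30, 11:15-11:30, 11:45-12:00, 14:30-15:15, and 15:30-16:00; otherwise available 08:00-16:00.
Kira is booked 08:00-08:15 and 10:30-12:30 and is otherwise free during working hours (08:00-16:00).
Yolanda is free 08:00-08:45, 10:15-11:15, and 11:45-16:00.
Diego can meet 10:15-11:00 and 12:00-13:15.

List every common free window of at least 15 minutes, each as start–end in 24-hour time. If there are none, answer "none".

12:30–12:45

Priya free within 08:00–16:00: 08:15–08:45, 09:30–11:15, 11:30–11:45, 12:00–14:30, 15:15–15:30.
Kira free within 08:00–16:00: 08:15–10:30, 12:30–16:00.
Keiko ∩ Priya: 09:30–10:00, 11:30–11:45, 12:00–12:45, 13:15–13:45.
Keiko ∩ Priya ∩ Kira: 09:30–10:00, 12:30–12:45, 13:15–13:45.
Keiko ∩ Priya ∩ Kira ∩ Yolanda: 12:30–12:45, 13:15–13:45.
Keiko ∩ Priya ∩ Kira ∩ Yolanda ∩ Diego: 12:30–12:45.
Windows ≥ 15 min: 12:30–12:45.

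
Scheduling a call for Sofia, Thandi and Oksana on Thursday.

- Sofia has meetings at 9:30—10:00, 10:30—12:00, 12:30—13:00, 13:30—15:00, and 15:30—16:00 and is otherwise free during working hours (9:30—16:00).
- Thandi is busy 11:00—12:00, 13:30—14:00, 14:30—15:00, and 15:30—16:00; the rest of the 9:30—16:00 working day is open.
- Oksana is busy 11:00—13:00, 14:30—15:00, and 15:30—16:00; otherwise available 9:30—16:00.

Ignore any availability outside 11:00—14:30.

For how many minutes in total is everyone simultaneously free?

Sofia free within 09:30–16:00: 10:00–10:30, 12:00–12:30, 13:00–13:30, 15:00–15:30.
Thandi free within 09:30–16:00: 09:30–11:00, 12:00–13:30, 14:00–14:30, 15:00–15:30.
Oksana free within 09:30–16:00: 09:30–11:00, 13:00–14:30, 15:00–15:30.
Sofia ∩ Thandi: 10:00–10:30, 12:00–12:30, 13:00–13:30, 15:00–15:30.
Sofia ∩ Thandi ∩ Oksana: 10:00–10:30, 13:00–13:30, 15:00–15:30.
Restricted to 11:00–14:30: 13:00–13:30.
Total common minutes: 30.

30 minutes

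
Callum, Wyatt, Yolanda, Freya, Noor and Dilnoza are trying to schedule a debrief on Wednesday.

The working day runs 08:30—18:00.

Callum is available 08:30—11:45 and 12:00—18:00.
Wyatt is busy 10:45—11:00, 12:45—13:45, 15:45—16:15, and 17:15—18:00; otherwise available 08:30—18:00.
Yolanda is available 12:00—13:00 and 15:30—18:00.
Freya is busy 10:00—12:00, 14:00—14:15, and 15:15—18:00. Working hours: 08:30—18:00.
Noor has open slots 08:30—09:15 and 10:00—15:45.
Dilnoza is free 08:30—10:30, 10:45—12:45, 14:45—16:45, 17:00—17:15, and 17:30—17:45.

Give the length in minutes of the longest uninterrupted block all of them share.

45 minutes

Wyatt free within 08:30–18:00: 08:30–10:45, 11:00–12:45, 13:45–15:45, 16:15–17:15.
Freya free within 08:30–18:00: 08:30–10:00, 12:00–14:00, 14:15–15:15.
Callum ∩ Wyatt: 08:30–10:45, 11:00–11:45, 12:00–12:45, 13:45–15:45, 16:15–17:15.
Callum ∩ Wyatt ∩ Yolanda: 12:00–12:45, 15:30–15:45, 16:15–17:15.
Callum ∩ Wyatt ∩ Yolanda ∩ Freya: 12:00–12:45.
Callum ∩ Wyatt ∩ Yolanda ∩ Freya ∩ Noor: 12:00–12:45.
Callum ∩ Wyatt ∩ Yolanda ∩ Freya ∩ Noor ∩ Dilnoza: 12:00–12:45.
Single common window of 45 minutes.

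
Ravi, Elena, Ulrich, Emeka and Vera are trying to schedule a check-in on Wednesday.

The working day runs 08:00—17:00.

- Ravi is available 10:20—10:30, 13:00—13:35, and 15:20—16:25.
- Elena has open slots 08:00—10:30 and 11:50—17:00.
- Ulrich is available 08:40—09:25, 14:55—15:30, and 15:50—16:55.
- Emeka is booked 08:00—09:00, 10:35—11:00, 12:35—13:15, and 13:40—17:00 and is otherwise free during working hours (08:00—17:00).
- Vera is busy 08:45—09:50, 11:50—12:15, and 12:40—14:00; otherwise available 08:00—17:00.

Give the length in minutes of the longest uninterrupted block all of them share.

0 minutes

Emeka free within 08:00–17:00: 09:00–10:35, 11:00–12:35, 13:15–13:40.
Vera free within 08:00–17:00: 08:00–08:45, 09:50–11:50, 12:15–12:40, 14:00–17:00.
Ravi ∩ Elena: 10:20–10:30, 13:00–13:35, 15:20–16:25.
Ravi ∩ Elena ∩ Ulrich: 15:20–15:30, 15:50–16:25.
Ravi ∩ Elena ∩ Ulrich ∩ Emeka: (none).
Ravi ∩ Elena ∩ Ulrich ∩ Emeka ∩ Vera: (none).
No common window.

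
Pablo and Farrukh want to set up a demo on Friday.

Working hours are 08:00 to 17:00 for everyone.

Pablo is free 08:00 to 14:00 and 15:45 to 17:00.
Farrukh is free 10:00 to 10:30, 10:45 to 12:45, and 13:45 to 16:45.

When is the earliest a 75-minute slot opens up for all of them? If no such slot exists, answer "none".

10:45

Pablo ∩ Farrukh: 10:00–10:30, 10:45–12:45, 13:45–14:00, 15:45–16:45.
Windows ≥ 75 min: 10:45–12:45.
Earliest such window starts at 10:45.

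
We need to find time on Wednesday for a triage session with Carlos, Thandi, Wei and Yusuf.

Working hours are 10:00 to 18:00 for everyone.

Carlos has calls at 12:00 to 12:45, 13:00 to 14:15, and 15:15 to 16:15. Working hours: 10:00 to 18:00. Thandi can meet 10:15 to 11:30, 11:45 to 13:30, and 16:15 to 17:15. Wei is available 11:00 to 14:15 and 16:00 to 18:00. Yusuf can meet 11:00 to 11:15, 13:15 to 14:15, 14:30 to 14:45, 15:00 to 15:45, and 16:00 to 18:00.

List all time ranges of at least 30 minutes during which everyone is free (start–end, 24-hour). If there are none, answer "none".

Carlos free within 10:00–18:00: 10:00–12:00, 12:45–13:00, 14:15–15:15, 16:15–18:00.
Carlos ∩ Thandi: 10:15–11:30, 11:45–12:00, 12:45–13:00, 16:15–17:15.
Carlos ∩ Thandi ∩ Wei: 11:00–11:30, 11:45–12:00, 12:45–13:00, 16:15–17:15.
Carlos ∩ Thandi ∩ Wei ∩ Yusuf: 11:00–11:15, 16:15–17:15.
Windows ≥ 30 min: 16:15–17:15.

16:15–17:15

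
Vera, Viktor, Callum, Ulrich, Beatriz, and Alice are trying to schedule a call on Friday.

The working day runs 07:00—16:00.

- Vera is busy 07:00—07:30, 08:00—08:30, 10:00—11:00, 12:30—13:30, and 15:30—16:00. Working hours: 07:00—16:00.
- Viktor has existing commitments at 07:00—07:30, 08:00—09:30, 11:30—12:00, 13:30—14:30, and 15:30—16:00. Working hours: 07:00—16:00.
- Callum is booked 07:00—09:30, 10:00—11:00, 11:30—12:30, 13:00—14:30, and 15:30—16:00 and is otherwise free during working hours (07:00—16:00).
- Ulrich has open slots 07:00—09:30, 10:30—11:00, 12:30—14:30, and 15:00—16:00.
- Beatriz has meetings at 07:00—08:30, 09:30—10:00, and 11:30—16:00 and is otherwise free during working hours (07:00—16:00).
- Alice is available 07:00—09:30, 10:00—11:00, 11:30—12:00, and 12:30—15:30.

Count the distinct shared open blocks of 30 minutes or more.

0

Vera free within 07:00–16:00: 07:30–08:00, 08:30–10:00, 11:00–12:30, 13:30–15:30.
Viktor free within 07:00–16:00: 07:30–08:00, 09:30–11:30, 12:00–13:30, 14:30–15:30.
Callum free within 07:00–16:00: 09:30–10:00, 11:00–11:30, 12:30–13:00, 14:30–15:30.
Beatriz free within 07:00–16:00: 08:30–09:30, 10:00–11:30.
Vera ∩ Viktor: 07:30–08:00, 09:30–10:00, 11:00–11:30, 12:00–12:30, 14:30–15:30.
Vera ∩ Viktor ∩ Callum: 09:30–10:00, 11:00–11:30, 14:30–15:30.
Vera ∩ Viktor ∩ Callum ∩ Ulrich: 15:00–15:30.
Vera ∩ Viktor ∩ Callum ∩ Ulrich ∩ Beatriz: (none).
Vera ∩ Viktor ∩ Callum ∩ Ulrich ∩ Beatriz ∩ Alice: (none).
Windows ≥ 30 min: (none).
That's 0 windows.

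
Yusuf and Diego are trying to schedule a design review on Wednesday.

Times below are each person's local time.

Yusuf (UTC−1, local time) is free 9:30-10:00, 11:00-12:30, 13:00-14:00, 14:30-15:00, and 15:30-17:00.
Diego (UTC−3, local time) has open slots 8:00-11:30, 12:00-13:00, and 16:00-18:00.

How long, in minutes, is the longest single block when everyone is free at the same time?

Yusuf → UTC: 10:30–11:00, 12:00–13:30, 14:00–15:00, 15:30–16:00, 16:30–18:00.
Diego → UTC: 11:00–14:30, 15:00–16:00, 19:00–21:00.
Yusuf ∩ Diego: 12:00–13:30, 14:00–14:30, 15:30–16:00.
Common window lengths: 90, 30, 30 min; longest is 90.

90 minutes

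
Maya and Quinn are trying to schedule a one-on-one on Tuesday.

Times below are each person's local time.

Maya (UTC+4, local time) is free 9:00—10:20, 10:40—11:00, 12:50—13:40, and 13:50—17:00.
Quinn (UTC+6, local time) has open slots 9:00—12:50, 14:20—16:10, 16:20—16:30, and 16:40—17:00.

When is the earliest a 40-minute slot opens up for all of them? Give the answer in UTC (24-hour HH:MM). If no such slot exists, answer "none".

05:00

Maya → UTC: 05:00–06:20, 06:40–07:00, 08:50–09:40, 09:50–13:00.
Quinn → UTC: 03:00–06:50, 08:20–10:10, 10:20–10:30, 10:40–11:00.
Maya ∩ Quinn: 05:00–06:20, 06:40–06:50, 08:50–09:40, 09:50–10:10, 10:20–10:30, 10:40–11:00.
Windows ≥ 40 min: 05:00–06:20, 08:50–09:40.
Earliest such window starts at 05:00.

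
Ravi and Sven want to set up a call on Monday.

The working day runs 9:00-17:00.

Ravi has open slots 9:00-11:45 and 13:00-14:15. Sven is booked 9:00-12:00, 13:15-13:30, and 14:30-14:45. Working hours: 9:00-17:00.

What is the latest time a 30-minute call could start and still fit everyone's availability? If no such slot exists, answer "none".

Sven free within 09:00–17:00: 12:00–13:15, 13:30–14:30, 14:45–17:00.
Ravi ∩ Sven: 13:00–13:15, 13:30–14:15.
Windows ≥ 30 min: 13:30–14:15.
Latest start in the last window 13:30–14:15 is 14:15 − 30 min = 13:45.

13:45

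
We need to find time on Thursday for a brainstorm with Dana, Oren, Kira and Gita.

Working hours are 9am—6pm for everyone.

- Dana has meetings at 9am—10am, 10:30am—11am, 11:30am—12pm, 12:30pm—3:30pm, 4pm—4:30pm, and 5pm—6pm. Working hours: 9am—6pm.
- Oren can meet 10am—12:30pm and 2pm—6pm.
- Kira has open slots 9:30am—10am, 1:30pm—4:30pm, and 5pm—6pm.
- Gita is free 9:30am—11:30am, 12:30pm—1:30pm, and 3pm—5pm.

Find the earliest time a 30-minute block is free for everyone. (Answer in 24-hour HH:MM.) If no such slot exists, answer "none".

Dana free within 09:00–18:00: 10:00–10:30, 11:00–11:30, 12:00–12:30, 15:30–16:00, 16:30–17:00.
Dana ∩ Oren: 10:00–10:30, 11:00–11:30, 12:00–12:30, 15:30–16:00, 16:30–17:00.
Dana ∩ Oren ∩ Kira: 15:30–16:00.
Dana ∩ Oren ∩ Kira ∩ Gita: 15:30–16:00.
Windows ≥ 30 min: 15:30–16:00.
Earliest such window starts at 15:30.

15:30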